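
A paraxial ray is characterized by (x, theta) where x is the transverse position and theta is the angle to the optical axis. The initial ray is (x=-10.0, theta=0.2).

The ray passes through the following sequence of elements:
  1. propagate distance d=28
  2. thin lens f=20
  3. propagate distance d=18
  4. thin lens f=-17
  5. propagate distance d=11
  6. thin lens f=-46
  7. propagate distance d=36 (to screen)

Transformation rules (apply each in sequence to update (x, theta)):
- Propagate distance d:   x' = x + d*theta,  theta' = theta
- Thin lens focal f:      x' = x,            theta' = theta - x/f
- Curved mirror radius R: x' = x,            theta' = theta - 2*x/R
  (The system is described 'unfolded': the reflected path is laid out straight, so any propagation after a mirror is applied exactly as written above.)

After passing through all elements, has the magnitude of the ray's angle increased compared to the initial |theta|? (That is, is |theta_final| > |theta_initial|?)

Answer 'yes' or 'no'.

Answer: yes

Derivation:
Initial: x=-10.0000 theta=0.2000
After 1 (propagate distance d=28): x=-4.4000 theta=0.2000
After 2 (thin lens f=20): x=-4.4000 theta=0.4200
After 3 (propagate distance d=18): x=3.1600 theta=0.4200
After 4 (thin lens f=-17): x=3.1600 theta=103/170 (≈0.6059)
After 5 (propagate distance d=11): x=8351/850 (≈9.8247) theta=103/170 (≈0.6059)
After 6 (thin lens f=-46): x=8351/850 (≈9.8247) theta=32041/39100 (≈0.8195)
After 7 (propagate distance d=36 (to screen)): x=768811/19550 (≈39.3254) theta=32041/39100 (≈0.8195)
|theta_initial|=0.2000 |theta_final|=32041/39100 (≈0.8195) -> increased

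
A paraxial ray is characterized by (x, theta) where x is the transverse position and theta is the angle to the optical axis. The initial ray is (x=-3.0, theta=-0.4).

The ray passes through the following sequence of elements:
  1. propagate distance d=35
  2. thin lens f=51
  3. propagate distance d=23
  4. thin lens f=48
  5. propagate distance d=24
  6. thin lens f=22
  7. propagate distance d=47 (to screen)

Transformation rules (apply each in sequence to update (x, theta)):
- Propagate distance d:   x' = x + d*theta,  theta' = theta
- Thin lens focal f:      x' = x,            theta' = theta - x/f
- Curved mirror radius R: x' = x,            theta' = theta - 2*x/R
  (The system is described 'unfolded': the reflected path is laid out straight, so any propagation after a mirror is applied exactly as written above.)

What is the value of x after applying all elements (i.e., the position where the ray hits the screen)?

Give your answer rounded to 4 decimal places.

Answer: 27.3624

Derivation:
Initial: x=-3.0000 theta=-0.4000
After 1 (propagate distance d=35): x=-17.0000 theta=-0.4000
After 2 (thin lens f=51): x=-17.0000 theta=-1/15 (≈-0.0667)
After 3 (propagate distance d=23): x=-278/15 (≈-18.5333) theta=-1/15 (≈-0.0667)
After 4 (thin lens f=48): x=-278/15 (≈-18.5333) theta=23/72 (≈0.3194)
After 5 (propagate distance d=24): x=-163/15 (≈-10.8667) theta=23/72 (≈0.3194)
After 6 (thin lens f=22): x=-163/15 (≈-10.8667) theta=3221/3960 (≈0.8134)
After 7 (propagate distance d=47 (to screen)): x=21671/792 (≈27.3624) theta=3221/3960 (≈0.8134)
Rounded to 4 decimal places: x = 27.3624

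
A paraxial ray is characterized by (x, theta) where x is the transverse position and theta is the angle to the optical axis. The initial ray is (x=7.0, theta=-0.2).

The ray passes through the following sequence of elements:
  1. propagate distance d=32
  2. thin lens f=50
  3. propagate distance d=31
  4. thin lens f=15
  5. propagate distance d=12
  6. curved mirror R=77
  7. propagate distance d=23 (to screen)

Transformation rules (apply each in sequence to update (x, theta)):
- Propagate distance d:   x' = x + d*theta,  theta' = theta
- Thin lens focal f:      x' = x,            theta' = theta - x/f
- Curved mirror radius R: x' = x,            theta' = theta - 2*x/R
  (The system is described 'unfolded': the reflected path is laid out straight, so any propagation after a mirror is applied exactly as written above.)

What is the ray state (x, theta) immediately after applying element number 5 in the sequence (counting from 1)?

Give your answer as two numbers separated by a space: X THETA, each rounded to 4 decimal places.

Initial: x=7.0000 theta=-0.2000
After 1 (propagate distance d=32): x=0.6000 theta=-0.2000
After 2 (thin lens f=50): x=0.6000 theta=-0.2120
After 3 (propagate distance d=31): x=-5.9720 theta=-0.2120
After 4 (thin lens f=15): x=-5.9720 theta=349/1875 (≈0.1861)
After 5 (propagate distance d=12): x=-3.7384 theta=349/1875 (≈0.1861)
Rounded to 4 decimal places: x = -3.7384, theta = 0.1861

Answer: -3.7384 0.1861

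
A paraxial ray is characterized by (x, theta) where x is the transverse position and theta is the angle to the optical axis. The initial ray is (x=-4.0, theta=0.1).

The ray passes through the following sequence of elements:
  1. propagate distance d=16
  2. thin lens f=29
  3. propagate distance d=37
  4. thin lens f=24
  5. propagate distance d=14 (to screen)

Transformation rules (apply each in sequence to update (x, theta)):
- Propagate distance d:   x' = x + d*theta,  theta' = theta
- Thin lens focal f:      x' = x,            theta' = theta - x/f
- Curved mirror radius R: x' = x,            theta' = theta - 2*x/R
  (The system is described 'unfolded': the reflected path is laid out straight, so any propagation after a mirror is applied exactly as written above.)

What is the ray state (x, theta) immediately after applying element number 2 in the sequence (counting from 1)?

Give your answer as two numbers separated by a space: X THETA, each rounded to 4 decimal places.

Answer: -2.4000 0.1828

Derivation:
Initial: x=-4.0000 theta=0.1000
After 1 (propagate distance d=16): x=-2.4000 theta=0.1000
After 2 (thin lens f=29): x=-2.4000 theta=53/290 (≈0.1828)
Rounded to 4 decimal places: x = -2.4000, theta = 0.1828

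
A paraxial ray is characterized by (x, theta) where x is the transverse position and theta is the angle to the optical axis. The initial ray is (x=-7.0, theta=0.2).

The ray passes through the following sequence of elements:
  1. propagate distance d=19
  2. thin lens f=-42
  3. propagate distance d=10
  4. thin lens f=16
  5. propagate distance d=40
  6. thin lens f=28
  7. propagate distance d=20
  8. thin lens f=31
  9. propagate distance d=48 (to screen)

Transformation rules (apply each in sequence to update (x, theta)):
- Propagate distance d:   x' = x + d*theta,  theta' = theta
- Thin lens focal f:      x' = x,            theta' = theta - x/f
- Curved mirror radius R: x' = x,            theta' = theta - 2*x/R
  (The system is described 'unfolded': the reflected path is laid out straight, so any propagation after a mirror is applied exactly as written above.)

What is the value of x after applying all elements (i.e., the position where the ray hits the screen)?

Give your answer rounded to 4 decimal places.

Answer: -5.6459

Derivation:
Initial: x=-7.0000 theta=0.2000
After 1 (propagate distance d=19): x=-3.2000 theta=0.2000
After 2 (thin lens f=-42): x=-3.2000 theta=13/105 (≈0.1238)
After 3 (propagate distance d=10): x=-206/105 (≈-1.9619) theta=13/105 (≈0.1238)
After 4 (thin lens f=16): x=-206/105 (≈-1.9619) theta=69/280 (≈0.2464)
After 5 (propagate distance d=40): x=829/105 (≈7.8952) theta=69/280 (≈0.2464)
After 6 (thin lens f=28): x=829/105 (≈7.8952) theta=-209/5880 (≈-0.0355)
After 7 (propagate distance d=20): x=10561/1470 (≈7.1844) theta=-209/5880 (≈-0.0355)
After 8 (thin lens f=31): x=10561/1470 (≈7.1844) theta=-16241/60760 (≈-0.2673)
After 9 (propagate distance d=48 (to screen)): x=-7351/1302 (≈-5.6459) theta=-16241/60760 (≈-0.2673)
Rounded to 4 decimal places: x = -5.6459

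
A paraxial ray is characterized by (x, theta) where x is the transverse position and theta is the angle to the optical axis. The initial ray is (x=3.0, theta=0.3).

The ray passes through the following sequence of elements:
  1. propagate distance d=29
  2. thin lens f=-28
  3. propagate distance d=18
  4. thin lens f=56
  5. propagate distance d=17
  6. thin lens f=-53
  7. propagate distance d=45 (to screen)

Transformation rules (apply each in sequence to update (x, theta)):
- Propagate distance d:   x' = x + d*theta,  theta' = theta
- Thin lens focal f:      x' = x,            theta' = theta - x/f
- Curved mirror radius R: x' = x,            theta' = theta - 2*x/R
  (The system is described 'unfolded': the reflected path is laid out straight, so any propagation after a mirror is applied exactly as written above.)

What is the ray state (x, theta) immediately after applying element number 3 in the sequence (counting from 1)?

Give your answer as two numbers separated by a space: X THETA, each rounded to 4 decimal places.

Answer: 24.6214 0.7179

Derivation:
Initial: x=3.0000 theta=0.3000
After 1 (propagate distance d=29): x=11.7000 theta=0.3000
After 2 (thin lens f=-28): x=11.7000 theta=201/280 (≈0.7179)
After 3 (propagate distance d=18): x=3447/140 (≈24.6214) theta=201/280 (≈0.7179)
Rounded to 4 decimal places: x = 24.6214, theta = 0.7179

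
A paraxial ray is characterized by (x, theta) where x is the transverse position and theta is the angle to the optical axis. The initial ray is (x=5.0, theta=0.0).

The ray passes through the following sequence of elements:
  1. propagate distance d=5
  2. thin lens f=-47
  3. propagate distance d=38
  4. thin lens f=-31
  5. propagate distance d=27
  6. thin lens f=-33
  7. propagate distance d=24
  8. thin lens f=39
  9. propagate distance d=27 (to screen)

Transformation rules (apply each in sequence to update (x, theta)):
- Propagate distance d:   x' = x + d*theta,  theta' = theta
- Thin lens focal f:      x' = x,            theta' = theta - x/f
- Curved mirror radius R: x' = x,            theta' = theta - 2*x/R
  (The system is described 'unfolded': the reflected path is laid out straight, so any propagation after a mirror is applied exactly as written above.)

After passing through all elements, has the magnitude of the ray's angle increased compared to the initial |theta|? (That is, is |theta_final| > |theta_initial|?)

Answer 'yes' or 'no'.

Answer: yes

Derivation:
Initial: x=5.0000 theta=0.0000
After 1 (propagate distance d=5): x=5.0000 theta=0.0000
After 2 (thin lens f=-47): x=5.0000 theta=5/47 (≈0.1064)
After 3 (propagate distance d=38): x=425/47 (≈9.0426) theta=5/47 (≈0.1064)
After 4 (thin lens f=-31): x=425/47 (≈9.0426) theta=580/1457 (≈0.3981)
After 5 (propagate distance d=27): x=28835/1457 (≈19.7907) theta=580/1457 (≈0.3981)
After 6 (thin lens f=-33): x=28835/1457 (≈19.7907) theta=47975/48081 (≈0.9978)
After 7 (propagate distance d=24): x=700985/16027 (≈43.7378) theta=47975/48081 (≈0.9978)
After 8 (thin lens f=39): x=700985/16027 (≈43.7378) theta=-25770/208351 (≈-0.1237)
After 9 (propagate distance d=27 (to screen)): x=8417015/208351 (≈40.3982) theta=-25770/208351 (≈-0.1237)
|theta_initial|=0.0000 |theta_final|=25770/208351 (≈0.1237) -> increased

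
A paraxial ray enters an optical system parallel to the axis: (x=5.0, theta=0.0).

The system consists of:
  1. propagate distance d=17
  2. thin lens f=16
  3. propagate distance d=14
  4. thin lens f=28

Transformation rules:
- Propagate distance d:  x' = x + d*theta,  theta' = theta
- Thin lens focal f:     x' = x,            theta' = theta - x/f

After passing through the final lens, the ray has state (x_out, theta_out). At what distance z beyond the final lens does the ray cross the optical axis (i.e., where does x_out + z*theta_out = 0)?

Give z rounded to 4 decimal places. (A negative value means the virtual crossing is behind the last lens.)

Answer: 1.8667

Derivation:
Initial: x=5.0000 theta=0.0000
After 1 (propagate distance d=17): x=5.0000 theta=0.0000
After 2 (thin lens f=16): x=5.0000 theta=-0.3125
After 3 (propagate distance d=14): x=0.6250 theta=-0.3125
After 4 (thin lens f=28): x=0.6250 theta=-75/224 (≈-0.3348)
z_focus = -x_out/theta_out = -(0.6250)/(-75/224) = 28/15 ≈ 1.8667
Rounded to 4 decimal places: z = 1.8667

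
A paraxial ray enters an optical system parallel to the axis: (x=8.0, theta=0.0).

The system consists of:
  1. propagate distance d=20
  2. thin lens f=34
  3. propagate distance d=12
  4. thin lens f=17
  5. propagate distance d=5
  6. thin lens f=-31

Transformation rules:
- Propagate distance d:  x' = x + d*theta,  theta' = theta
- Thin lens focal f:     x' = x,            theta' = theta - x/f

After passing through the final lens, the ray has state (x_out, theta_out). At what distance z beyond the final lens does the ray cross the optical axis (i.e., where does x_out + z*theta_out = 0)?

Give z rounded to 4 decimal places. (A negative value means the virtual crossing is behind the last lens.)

Answer: 5.3874

Derivation:
Initial: x=8.0000 theta=0.0000
After 1 (propagate distance d=20): x=8.0000 theta=0.0000
After 2 (thin lens f=34): x=8.0000 theta=-4/17 (≈-0.2353)
After 3 (propagate distance d=12): x=88/17 (≈5.1765) theta=-4/17 (≈-0.2353)
After 4 (thin lens f=17): x=88/17 (≈5.1765) theta=-156/289 (≈-0.5398)
After 5 (propagate distance d=5): x=716/289 (≈2.4775) theta=-156/289 (≈-0.5398)
After 6 (thin lens f=-31): x=716/289 (≈2.4775) theta=-4120/8959 (≈-0.4599)
z_focus = -x_out/theta_out = -(716/289)/(-4120/8959) = 5549/1030 ≈ 5.3874
Rounded to 4 decimal places: z = 5.3874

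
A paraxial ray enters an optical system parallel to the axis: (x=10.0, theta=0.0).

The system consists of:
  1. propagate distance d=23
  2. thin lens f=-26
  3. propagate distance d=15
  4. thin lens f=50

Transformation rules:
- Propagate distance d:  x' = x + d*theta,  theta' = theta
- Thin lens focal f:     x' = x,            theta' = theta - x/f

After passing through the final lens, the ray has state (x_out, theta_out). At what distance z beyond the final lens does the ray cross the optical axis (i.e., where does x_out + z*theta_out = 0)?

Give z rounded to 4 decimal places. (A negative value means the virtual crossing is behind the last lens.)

Answer: -227.7778

Derivation:
Initial: x=10.0000 theta=0.0000
After 1 (propagate distance d=23): x=10.0000 theta=0.0000
After 2 (thin lens f=-26): x=10.0000 theta=5/13 (≈0.3846)
After 3 (propagate distance d=15): x=205/13 (≈15.7692) theta=5/13 (≈0.3846)
After 4 (thin lens f=50): x=205/13 (≈15.7692) theta=9/130 (≈0.0692)
z_focus = -x_out/theta_out = -(205/13)/(9/130) = -2050/9 ≈ -227.7778
Rounded to 4 decimal places: z = -227.7778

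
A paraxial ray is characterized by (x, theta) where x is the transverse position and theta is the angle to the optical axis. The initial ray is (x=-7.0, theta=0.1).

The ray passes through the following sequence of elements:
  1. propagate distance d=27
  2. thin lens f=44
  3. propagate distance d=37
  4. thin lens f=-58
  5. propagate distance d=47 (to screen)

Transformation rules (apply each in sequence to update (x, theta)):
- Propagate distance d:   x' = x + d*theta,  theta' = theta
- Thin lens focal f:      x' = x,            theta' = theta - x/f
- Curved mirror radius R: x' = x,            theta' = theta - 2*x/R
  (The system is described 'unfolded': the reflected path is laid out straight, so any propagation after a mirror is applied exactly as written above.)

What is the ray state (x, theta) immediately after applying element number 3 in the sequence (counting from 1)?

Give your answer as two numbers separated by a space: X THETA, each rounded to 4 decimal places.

Answer: 3.0159 0.1977

Derivation:
Initial: x=-7.0000 theta=0.1000
After 1 (propagate distance d=27): x=-4.3000 theta=0.1000
After 2 (thin lens f=44): x=-4.3000 theta=87/440 (≈0.1977)
After 3 (propagate distance d=37): x=1327/440 (≈3.0159) theta=87/440 (≈0.1977)
Rounded to 4 decimal places: x = 3.0159, theta = 0.1977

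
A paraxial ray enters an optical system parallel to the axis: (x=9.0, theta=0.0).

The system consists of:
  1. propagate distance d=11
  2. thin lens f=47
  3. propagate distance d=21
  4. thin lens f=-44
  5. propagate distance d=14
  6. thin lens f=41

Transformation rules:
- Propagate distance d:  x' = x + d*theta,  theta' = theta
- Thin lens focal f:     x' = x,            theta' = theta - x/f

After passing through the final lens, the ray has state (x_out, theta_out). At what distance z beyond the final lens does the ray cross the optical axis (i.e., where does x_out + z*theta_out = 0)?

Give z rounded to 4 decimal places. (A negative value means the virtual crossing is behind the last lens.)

Answer: 22.4368

Derivation:
Initial: x=9.0000 theta=0.0000
After 1 (propagate distance d=11): x=9.0000 theta=0.0000
After 2 (thin lens f=47): x=9.0000 theta=-9/47 (≈-0.1915)
After 3 (propagate distance d=21): x=234/47 (≈4.9787) theta=-9/47 (≈-0.1915)
After 4 (thin lens f=-44): x=234/47 (≈4.9787) theta=-81/1034 (≈-0.0783)
After 5 (propagate distance d=14): x=2007/517 (≈3.8820) theta=-81/1034 (≈-0.0783)
After 6 (thin lens f=41): x=2007/517 (≈3.8820) theta=-7335/42394 (≈-0.1730)
z_focus = -x_out/theta_out = -(2007/517)/(-7335/42394) = 18286/815 ≈ 22.4368
Rounded to 4 decimal places: z = 22.4368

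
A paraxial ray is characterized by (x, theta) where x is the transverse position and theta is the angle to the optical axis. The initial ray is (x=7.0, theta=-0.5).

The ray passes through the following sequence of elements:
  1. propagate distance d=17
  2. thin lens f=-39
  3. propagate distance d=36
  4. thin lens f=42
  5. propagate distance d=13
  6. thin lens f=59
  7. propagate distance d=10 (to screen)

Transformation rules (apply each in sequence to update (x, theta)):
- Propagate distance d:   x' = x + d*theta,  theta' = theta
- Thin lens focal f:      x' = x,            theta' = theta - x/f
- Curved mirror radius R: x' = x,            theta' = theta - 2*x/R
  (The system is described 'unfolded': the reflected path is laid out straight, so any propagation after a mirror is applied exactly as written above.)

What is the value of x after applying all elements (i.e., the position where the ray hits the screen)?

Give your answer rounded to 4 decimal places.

Initial: x=7.0000 theta=-0.5000
After 1 (propagate distance d=17): x=-1.5000 theta=-0.5000
After 2 (thin lens f=-39): x=-1.5000 theta=-7/13 (≈-0.5385)
After 3 (propagate distance d=36): x=-543/26 (≈-20.8846) theta=-7/13 (≈-0.5385)
After 4 (thin lens f=42): x=-543/26 (≈-20.8846) theta=-15/364 (≈-0.0412)
After 5 (propagate distance d=13): x=-7797/364 (≈-21.4203) theta=-15/364 (≈-0.0412)
After 6 (thin lens f=59): x=-7797/364 (≈-21.4203) theta=1728/5369 (≈0.3218)
After 7 (propagate distance d=10 (to screen)): x=-390903/21476 (≈-18.2019) theta=1728/5369 (≈0.3218)
Rounded to 4 decimal places: x = -18.2019

Answer: -18.2019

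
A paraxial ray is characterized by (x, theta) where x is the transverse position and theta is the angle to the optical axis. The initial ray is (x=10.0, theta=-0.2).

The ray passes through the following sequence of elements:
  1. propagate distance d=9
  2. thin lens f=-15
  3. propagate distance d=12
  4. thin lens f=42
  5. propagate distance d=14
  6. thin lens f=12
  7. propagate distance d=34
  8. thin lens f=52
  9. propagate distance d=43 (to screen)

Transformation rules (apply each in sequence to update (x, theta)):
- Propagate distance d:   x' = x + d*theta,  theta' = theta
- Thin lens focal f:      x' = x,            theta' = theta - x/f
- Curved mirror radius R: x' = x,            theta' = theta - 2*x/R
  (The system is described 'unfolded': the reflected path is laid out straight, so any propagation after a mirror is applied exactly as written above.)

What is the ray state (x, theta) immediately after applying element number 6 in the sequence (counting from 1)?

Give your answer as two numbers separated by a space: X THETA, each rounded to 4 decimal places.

Answer: 13.0933 -1.0387

Derivation:
Initial: x=10.0000 theta=-0.2000
After 1 (propagate distance d=9): x=8.2000 theta=-0.2000
After 2 (thin lens f=-15): x=8.2000 theta=26/75 (≈0.3467)
After 3 (propagate distance d=12): x=12.3600 theta=26/75 (≈0.3467)
After 4 (thin lens f=42): x=12.3600 theta=11/210 (≈0.0524)
After 5 (propagate distance d=14): x=982/75 (≈13.0933) theta=11/210 (≈0.0524)
After 6 (thin lens f=12): x=982/75 (≈13.0933) theta=-1636/1575 (≈-1.0387)
Rounded to 4 decimal places: x = 13.0933, theta = -1.0387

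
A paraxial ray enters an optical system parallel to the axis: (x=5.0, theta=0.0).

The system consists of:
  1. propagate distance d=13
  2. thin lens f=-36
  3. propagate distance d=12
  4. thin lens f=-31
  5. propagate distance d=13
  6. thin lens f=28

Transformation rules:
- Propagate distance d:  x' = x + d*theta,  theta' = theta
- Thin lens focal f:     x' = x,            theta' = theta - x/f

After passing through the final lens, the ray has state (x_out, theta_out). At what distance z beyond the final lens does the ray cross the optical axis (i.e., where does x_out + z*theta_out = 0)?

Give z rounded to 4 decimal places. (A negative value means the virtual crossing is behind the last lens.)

Initial: x=5.0000 theta=0.0000
After 1 (propagate distance d=13): x=5.0000 theta=0.0000
After 2 (thin lens f=-36): x=5.0000 theta=5/36 (≈0.1389)
After 3 (propagate distance d=12): x=20/3 (≈6.6667) theta=5/36 (≈0.1389)
After 4 (thin lens f=-31): x=20/3 (≈6.6667) theta=395/1116 (≈0.3539)
After 5 (propagate distance d=13): x=12575/1116 (≈11.2679) theta=395/1116 (≈0.3539)
After 6 (thin lens f=28): x=12575/1116 (≈11.2679) theta=-505/10416 (≈-0.0485)
z_focus = -x_out/theta_out = -(12575/1116)/(-505/10416) = 70420/303 ≈ 232.4092
Rounded to 4 decimal places: z = 232.4092

Answer: 232.4092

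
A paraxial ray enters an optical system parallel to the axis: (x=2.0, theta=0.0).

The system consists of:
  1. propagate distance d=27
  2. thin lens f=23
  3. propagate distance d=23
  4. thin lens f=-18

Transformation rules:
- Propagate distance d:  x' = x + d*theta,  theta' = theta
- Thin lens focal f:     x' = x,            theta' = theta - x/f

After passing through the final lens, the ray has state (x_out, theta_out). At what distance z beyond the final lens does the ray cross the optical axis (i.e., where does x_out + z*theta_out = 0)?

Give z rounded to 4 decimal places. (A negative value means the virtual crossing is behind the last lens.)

Answer: 0.0000

Derivation:
Initial: x=2.0000 theta=0.0000
After 1 (propagate distance d=27): x=2.0000 theta=0.0000
After 2 (thin lens f=23): x=2.0000 theta=-2/23 (≈-0.0870)
After 3 (propagate distance d=23): x=0.0000 theta=-2/23 (≈-0.0870)
After 4 (thin lens f=-18): x=0.0000 theta=-2/23 (≈-0.0870)
z_focus = -x_out/theta_out = -(0.0000)/(-2/23) = 0.0000
Rounded to 4 decimal places: z = 0.0000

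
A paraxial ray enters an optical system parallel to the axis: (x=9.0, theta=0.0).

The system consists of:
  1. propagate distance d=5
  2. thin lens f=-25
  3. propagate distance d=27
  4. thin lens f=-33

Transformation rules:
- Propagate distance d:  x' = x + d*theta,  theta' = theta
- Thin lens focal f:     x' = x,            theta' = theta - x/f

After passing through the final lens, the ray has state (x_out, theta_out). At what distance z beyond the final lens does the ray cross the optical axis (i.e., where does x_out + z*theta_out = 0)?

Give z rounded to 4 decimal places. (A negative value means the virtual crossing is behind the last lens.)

Initial: x=9.0000 theta=0.0000
After 1 (propagate distance d=5): x=9.0000 theta=0.0000
After 2 (thin lens f=-25): x=9.0000 theta=0.3600
After 3 (propagate distance d=27): x=18.7200 theta=0.3600
After 4 (thin lens f=-33): x=18.7200 theta=51/55 (≈0.9273)
z_focus = -x_out/theta_out = -(18.7200)/(51/55) = -1716/85 ≈ -20.1882
Rounded to 4 decimal places: z = -20.1882

Answer: -20.1882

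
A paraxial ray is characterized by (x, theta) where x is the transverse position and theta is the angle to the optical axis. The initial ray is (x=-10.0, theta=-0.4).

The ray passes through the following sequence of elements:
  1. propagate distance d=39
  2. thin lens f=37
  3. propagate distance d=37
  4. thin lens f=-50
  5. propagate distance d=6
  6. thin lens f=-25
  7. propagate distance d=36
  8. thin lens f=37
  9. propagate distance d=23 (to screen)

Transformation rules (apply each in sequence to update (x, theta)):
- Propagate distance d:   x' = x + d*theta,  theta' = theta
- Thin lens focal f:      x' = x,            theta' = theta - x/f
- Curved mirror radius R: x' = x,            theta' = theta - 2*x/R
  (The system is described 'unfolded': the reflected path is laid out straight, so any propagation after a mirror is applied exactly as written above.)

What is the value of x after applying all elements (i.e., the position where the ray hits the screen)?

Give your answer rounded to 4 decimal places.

Answer: -27.4759

Derivation:
Initial: x=-10.0000 theta=-0.4000
After 1 (propagate distance d=39): x=-25.6000 theta=-0.4000
After 2 (thin lens f=37): x=-25.6000 theta=54/185 (≈0.2919)
After 3 (propagate distance d=37): x=-14.8000 theta=54/185 (≈0.2919)
After 4 (thin lens f=-50): x=-14.8000 theta=-19/4625 (≈-0.0041)
After 5 (propagate distance d=6): x=-68564/4625 (≈-14.8246) theta=-19/4625 (≈-0.0041)
After 6 (thin lens f=-25): x=-68564/4625 (≈-14.8246) theta=-69039/115625 (≈-0.5971)
After 7 (propagate distance d=36): x=-4199504/115625 (≈-36.3200) theta=-69039/115625 (≈-0.5971)
After 8 (thin lens f=37): x=-4199504/115625 (≈-36.3200) theta=1645061/4278125 (≈0.3845)
After 9 (propagate distance d=23 (to screen)): x=-23509049/855625 (≈-27.4759) theta=1645061/4278125 (≈0.3845)
Rounded to 4 decimal places: x = -27.4759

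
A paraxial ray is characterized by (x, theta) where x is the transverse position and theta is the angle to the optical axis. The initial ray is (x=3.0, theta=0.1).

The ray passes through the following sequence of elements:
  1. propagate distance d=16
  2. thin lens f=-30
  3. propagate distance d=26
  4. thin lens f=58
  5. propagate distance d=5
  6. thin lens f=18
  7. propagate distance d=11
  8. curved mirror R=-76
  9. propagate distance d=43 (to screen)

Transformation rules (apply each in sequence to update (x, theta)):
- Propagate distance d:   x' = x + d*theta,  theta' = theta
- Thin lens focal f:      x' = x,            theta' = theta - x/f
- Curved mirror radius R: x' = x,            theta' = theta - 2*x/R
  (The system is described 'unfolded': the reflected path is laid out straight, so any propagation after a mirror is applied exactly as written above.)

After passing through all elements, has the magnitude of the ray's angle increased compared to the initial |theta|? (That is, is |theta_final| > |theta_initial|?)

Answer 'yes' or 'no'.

Answer: yes

Derivation:
Initial: x=3.0000 theta=0.1000
After 1 (propagate distance d=16): x=4.6000 theta=0.1000
After 2 (thin lens f=-30): x=4.6000 theta=19/75 (≈0.2533)
After 3 (propagate distance d=26): x=839/75 (≈11.1867) theta=19/75 (≈0.2533)
After 4 (thin lens f=58): x=839/75 (≈11.1867) theta=263/4350 (≈0.0605)
After 5 (propagate distance d=5): x=16659/1450 (≈11.4890) theta=263/4350 (≈0.0605)
After 6 (thin lens f=18): x=16659/1450 (≈11.4890) theta=-5027/8700 (≈-0.5778)
After 7 (propagate distance d=11): x=44657/8700 (≈5.1330) theta=-5027/8700 (≈-0.5778)
After 8 (curved mirror R=-76): x=44657/8700 (≈5.1330) theta=-146369/330600 (≈-0.4427)
After 9 (propagate distance d=43 (to screen)): x=-4596901/330600 (≈-13.9047) theta=-146369/330600 (≈-0.4427)
|theta_initial|=0.1000 |theta_final|=146369/330600 (≈0.4427) -> increased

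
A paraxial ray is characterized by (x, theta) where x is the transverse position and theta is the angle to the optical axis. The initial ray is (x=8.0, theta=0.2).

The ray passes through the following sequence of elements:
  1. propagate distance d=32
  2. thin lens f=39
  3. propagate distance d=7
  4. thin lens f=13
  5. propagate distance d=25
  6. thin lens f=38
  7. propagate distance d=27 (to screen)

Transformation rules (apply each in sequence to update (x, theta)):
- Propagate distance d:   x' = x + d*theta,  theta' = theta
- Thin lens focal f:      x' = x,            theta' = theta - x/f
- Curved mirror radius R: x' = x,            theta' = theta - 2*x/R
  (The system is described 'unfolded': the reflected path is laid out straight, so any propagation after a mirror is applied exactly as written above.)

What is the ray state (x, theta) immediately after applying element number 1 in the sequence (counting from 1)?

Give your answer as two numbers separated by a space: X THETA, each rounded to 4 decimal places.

Initial: x=8.0000 theta=0.2000
After 1 (propagate distance d=32): x=14.4000 theta=0.2000
Rounded to 4 decimal places: x = 14.4000, theta = 0.2000

Answer: 14.4000 0.2000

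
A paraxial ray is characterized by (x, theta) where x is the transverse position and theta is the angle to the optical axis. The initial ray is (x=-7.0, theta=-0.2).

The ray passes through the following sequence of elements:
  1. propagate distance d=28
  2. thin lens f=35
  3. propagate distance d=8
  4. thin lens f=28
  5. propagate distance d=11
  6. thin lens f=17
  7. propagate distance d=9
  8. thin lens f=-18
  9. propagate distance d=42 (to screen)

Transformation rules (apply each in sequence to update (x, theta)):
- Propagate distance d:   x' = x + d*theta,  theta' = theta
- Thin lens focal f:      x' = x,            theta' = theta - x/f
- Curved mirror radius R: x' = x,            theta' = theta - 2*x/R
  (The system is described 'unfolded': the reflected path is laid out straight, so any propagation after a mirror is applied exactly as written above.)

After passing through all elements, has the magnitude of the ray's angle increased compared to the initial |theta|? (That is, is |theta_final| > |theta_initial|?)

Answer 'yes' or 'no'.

Initial: x=-7.0000 theta=-0.2000
After 1 (propagate distance d=28): x=-12.6000 theta=-0.2000
After 2 (thin lens f=35): x=-12.6000 theta=0.1600
After 3 (propagate distance d=8): x=-11.3200 theta=0.1600
After 4 (thin lens f=28): x=-11.3200 theta=79/140 (≈0.5643)
After 5 (propagate distance d=11): x=-3579/700 (≈-5.1129) theta=79/140 (≈0.5643)
After 6 (thin lens f=17): x=-3579/700 (≈-5.1129) theta=5147/5950 (≈0.8650)
After 7 (propagate distance d=9): x=31803/11900 (≈2.6725) theta=5147/5950 (≈0.8650)
After 8 (thin lens f=-18): x=31803/11900 (≈2.6725) theta=14473/14280 (≈1.0135)
After 9 (propagate distance d=42 (to screen)): x=269179/5950 (≈45.2402) theta=14473/14280 (≈1.0135)
|theta_initial|=0.2000 |theta_final|=14473/14280 (≈1.0135) -> increased

Answer: yes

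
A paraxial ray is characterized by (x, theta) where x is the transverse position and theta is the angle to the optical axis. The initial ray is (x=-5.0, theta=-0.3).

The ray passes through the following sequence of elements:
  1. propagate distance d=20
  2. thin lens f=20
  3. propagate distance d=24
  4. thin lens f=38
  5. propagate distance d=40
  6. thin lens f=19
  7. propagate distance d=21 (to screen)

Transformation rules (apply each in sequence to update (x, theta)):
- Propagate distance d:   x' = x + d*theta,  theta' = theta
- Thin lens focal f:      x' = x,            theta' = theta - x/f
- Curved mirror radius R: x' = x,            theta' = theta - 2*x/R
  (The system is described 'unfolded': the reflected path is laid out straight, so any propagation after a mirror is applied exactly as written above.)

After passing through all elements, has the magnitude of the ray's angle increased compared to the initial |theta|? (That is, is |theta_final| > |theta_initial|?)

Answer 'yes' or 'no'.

Initial: x=-5.0000 theta=-0.3000
After 1 (propagate distance d=20): x=-11.0000 theta=-0.3000
After 2 (thin lens f=20): x=-11.0000 theta=0.2500
After 3 (propagate distance d=24): x=-5.0000 theta=0.2500
After 4 (thin lens f=38): x=-5.0000 theta=29/76 (≈0.3816)
After 5 (propagate distance d=40): x=195/19 (≈10.2632) theta=29/76 (≈0.3816)
After 6 (thin lens f=19): x=195/19 (≈10.2632) theta=-229/1444 (≈-0.1586)
After 7 (propagate distance d=21 (to screen)): x=10011/1444 (≈6.9328) theta=-229/1444 (≈-0.1586)
|theta_initial|=0.3000 |theta_final|=229/1444 (≈0.1586) -> not increased

Answer: no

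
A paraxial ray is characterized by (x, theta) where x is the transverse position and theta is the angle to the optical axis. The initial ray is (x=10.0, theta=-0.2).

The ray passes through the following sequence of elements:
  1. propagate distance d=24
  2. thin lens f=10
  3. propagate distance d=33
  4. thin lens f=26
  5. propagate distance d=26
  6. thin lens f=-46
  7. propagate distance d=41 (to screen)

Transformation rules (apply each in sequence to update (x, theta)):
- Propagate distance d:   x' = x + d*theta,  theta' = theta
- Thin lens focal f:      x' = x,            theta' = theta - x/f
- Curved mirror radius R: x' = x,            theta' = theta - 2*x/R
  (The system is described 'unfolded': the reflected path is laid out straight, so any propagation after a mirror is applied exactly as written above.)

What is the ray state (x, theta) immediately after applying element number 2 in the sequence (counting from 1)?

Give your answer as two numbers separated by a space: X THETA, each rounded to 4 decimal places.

Answer: 5.2000 -0.7200

Derivation:
Initial: x=10.0000 theta=-0.2000
After 1 (propagate distance d=24): x=5.2000 theta=-0.2000
After 2 (thin lens f=10): x=5.2000 theta=-0.7200
Rounded to 4 decimal places: x = 5.2000, theta = -0.7200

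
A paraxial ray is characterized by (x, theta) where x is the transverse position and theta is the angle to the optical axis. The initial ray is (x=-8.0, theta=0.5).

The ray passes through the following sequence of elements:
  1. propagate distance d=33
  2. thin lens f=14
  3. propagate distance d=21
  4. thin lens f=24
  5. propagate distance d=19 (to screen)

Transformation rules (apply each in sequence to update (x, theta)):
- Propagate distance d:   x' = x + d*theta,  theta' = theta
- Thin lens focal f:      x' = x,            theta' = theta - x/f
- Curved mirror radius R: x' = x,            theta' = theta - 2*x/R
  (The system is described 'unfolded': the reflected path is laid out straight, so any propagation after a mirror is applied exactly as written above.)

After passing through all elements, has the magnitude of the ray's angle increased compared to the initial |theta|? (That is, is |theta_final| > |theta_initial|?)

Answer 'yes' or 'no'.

Initial: x=-8.0000 theta=0.5000
After 1 (propagate distance d=33): x=8.5000 theta=0.5000
After 2 (thin lens f=14): x=8.5000 theta=-3/28 (≈-0.1071)
After 3 (propagate distance d=21): x=6.2500 theta=-3/28 (≈-0.1071)
After 4 (thin lens f=24): x=6.2500 theta=-247/672 (≈-0.3676)
After 5 (propagate distance d=19 (to screen)): x=-493/672 (≈-0.7336) theta=-247/672 (≈-0.3676)
|theta_initial|=0.5000 |theta_final|=247/672 (≈0.3676) -> not increased

Answer: no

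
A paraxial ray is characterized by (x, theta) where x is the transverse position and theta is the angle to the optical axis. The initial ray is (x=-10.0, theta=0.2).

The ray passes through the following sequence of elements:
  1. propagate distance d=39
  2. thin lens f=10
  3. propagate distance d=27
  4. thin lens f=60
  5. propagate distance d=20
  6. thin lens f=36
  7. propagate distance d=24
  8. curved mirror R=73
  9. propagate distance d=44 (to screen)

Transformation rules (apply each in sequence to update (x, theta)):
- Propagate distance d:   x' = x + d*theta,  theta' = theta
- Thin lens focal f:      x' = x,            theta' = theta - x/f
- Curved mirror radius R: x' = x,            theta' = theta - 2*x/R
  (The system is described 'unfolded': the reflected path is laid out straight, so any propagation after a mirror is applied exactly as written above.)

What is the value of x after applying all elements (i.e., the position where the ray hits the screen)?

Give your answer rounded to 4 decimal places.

Initial: x=-10.0000 theta=0.2000
After 1 (propagate distance d=39): x=-2.2000 theta=0.2000
After 2 (thin lens f=10): x=-2.2000 theta=0.4200
After 3 (propagate distance d=27): x=9.1400 theta=0.4200
After 4 (thin lens f=60): x=9.1400 theta=803/3000 (≈0.2677)
After 5 (propagate distance d=20): x=1087/75 (≈14.4933) theta=803/3000 (≈0.2677)
After 6 (thin lens f=36): x=1087/75 (≈14.4933) theta=-3643/27000 (≈-0.1349)
After 7 (propagate distance d=24): x=12662/1125 (≈11.2551) theta=-3643/27000 (≈-0.1349)
After 8 (curved mirror R=73): x=12662/1125 (≈11.2551) theta=-174743/394200 (≈-0.4433)
After 9 (propagate distance d=44 (to screen)): x=-4064909/492750 (≈-8.2494) theta=-174743/394200 (≈-0.4433)
Rounded to 4 decimal places: x = -8.2494

Answer: -8.2494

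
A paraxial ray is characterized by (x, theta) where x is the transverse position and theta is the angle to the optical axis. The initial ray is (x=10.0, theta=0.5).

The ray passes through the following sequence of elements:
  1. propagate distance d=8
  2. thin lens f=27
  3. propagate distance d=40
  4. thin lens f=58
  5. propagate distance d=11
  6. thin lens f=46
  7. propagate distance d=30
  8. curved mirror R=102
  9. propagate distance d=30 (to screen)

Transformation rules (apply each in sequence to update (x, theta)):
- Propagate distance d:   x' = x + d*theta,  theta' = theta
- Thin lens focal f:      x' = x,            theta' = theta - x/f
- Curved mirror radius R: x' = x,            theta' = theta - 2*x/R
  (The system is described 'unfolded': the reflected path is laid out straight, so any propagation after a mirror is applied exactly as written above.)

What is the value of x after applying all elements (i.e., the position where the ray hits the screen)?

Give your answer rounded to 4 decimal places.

Answer: -15.8313

Derivation:
Initial: x=10.0000 theta=0.5000
After 1 (propagate distance d=8): x=14.0000 theta=0.5000
After 2 (thin lens f=27): x=14.0000 theta=-1/54 (≈-0.0185)
After 3 (propagate distance d=40): x=358/27 (≈13.2593) theta=-1/54 (≈-0.0185)
After 4 (thin lens f=58): x=358/27 (≈13.2593) theta=-43/174 (≈-0.2471)
After 5 (propagate distance d=11): x=16507/1566 (≈10.5409) theta=-43/174 (≈-0.2471)
After 6 (thin lens f=46): x=16507/1566 (≈10.5409) theta=-34309/72036 (≈-0.4763)
After 7 (propagate distance d=30): x=-67487/18009 (≈-3.7474) theta=-34309/72036 (≈-0.4763)
After 8 (curved mirror R=102): x=-67487/18009 (≈-3.7474) theta=-1479811/3673836 (≈-0.4028)
After 9 (propagate distance d=30 (to screen)): x=-9693613/612306 (≈-15.8313) theta=-1479811/3673836 (≈-0.4028)
Rounded to 4 decimal places: x = -15.8313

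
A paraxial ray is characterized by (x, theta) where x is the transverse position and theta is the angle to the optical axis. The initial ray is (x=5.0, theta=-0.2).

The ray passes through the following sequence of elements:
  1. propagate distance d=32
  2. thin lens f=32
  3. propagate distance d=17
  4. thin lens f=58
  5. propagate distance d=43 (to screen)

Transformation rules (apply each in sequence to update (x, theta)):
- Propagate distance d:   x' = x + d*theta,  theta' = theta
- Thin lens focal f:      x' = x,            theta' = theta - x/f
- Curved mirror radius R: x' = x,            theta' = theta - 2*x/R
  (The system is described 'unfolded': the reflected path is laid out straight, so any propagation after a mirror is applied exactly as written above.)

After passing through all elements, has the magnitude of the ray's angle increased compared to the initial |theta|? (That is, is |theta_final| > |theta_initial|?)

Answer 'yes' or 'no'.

Answer: no

Derivation:
Initial: x=5.0000 theta=-0.2000
After 1 (propagate distance d=32): x=-1.4000 theta=-0.2000
After 2 (thin lens f=32): x=-1.4000 theta=-5/32 (≈-0.1563)
After 3 (propagate distance d=17): x=-649/160 (≈-4.0563) theta=-5/32 (≈-0.1563)
After 4 (thin lens f=58): x=-649/160 (≈-4.0563) theta=-801/9280 (≈-0.0863)
After 5 (propagate distance d=43 (to screen)): x=-14417/1856 (≈-7.7678) theta=-801/9280 (≈-0.0863)
|theta_initial|=0.2000 |theta_final|=801/9280 (≈0.0863) -> not increased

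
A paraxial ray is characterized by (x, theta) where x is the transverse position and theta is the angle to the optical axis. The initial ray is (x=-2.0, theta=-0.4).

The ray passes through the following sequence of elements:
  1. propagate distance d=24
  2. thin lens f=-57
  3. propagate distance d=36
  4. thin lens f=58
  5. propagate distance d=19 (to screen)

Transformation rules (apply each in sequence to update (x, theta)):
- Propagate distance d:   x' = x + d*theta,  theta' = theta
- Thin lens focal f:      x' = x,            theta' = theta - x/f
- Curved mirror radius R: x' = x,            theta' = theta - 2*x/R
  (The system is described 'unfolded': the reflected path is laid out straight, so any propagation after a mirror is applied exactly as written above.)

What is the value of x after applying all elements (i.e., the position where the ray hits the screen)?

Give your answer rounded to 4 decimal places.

Initial: x=-2.0000 theta=-0.4000
After 1 (propagate distance d=24): x=-11.6000 theta=-0.4000
After 2 (thin lens f=-57): x=-11.6000 theta=-172/285 (≈-0.6035)
After 3 (propagate distance d=36): x=-3166/95 (≈-33.3263) theta=-172/285 (≈-0.6035)
After 4 (thin lens f=58): x=-3166/95 (≈-33.3263) theta=-239/8265 (≈-0.0289)
After 5 (propagate distance d=19 (to screen)): x=-279983/8265 (≈-33.8757) theta=-239/8265 (≈-0.0289)
Rounded to 4 decimal places: x = -33.8757

Answer: -33.8757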